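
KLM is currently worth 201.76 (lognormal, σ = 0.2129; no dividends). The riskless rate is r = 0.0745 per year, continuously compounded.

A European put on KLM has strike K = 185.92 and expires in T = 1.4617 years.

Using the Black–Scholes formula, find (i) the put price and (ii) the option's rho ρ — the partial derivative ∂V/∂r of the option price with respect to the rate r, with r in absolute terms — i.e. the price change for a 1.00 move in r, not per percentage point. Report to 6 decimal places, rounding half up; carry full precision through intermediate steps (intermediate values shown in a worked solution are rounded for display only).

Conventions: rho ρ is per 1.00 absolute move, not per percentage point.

σ√T = 0.2129·√1.4617 = 0.257398
d₁ = (ln(S/K) + (r+σ²/2)T) / (σ√T) = (ln(201.76/185.92) + (0.0745+0.2129²/2)·1.4617) / 0.257398 = (0.081762 + 0.142023) / 0.257398 = 0.869416
d₂ = d₁ − σ√T = 0.869416 − 0.257398 = 0.612019
e^{−rT} = 0.896823
N(−d₁) = 0.192310,  N(−d₂) = 0.270263
Put price V = K·e^{−rT}·N(−d₂) − S·N(−d₁) = 45.062887 − 38.800405 = 6.262483
ρ = −K·T·e^{−rT}·N(−d₂) = -65.868422

price = 6.262483
ρ = -65.868422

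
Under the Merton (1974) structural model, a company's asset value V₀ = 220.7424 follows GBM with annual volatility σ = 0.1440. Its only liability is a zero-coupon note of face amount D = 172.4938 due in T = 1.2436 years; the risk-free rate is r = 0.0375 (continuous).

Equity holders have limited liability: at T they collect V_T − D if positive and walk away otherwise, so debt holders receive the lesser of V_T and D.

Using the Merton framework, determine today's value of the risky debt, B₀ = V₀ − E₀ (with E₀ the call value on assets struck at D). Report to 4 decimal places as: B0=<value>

Apply the equity-as-call identities (strike 172.4938, horizon 1.2436 years):
d₁ = [ln(V₀/D) + (r + σ²/2)T] / (σ√T)
   = [ln(220.7424/172.4938) + (0.0375 + 0.5·0.1440²)·1.2436] / (0.1440·√1.2436)
   = [0.246635 + 0.059529] / 0.160584 = 1.906562
d₂ = d₁ − σ√T = 1.906562 − 0.160584 = 1.745978
N(d₁) = 0.971711,  N(d₂) = 0.959593,  e^(−rT) = 0.954436
E₀ = V₀·N(d₁) − D·e^(−rT)·N(d₂)
   = 220.7424·0.971711 − 172.4938·0.954436·0.959593 = 56.516094
B₀ = V₀ − E₀ = 220.7424 − 56.516094 = 164.226306

B0=164.2263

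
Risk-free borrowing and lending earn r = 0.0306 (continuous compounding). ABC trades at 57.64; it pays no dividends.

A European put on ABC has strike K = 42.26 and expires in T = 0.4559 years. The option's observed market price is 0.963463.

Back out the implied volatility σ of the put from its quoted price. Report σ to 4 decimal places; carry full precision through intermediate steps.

At σ = 0.4337 the Black–Scholes value reproduces the quote:
σ√T = 0.4337·√0.4559 = 0.292836
d₁ = (ln(S/K) + (r+σ²/2)T) / (σ√T) = (ln(57.64/42.26) + (0.0306+0.4337²/2)·0.4559) / 0.292836 = (0.310376 + 0.056827) / 0.292836 = 1.253954
d₂ = d₁ − σ√T = 1.253954 − 0.292836 = 0.961118
e^{−rT} = 0.986146
N(−d₁) = 0.104929,  N(−d₂) = 0.168246
V = K·e^{−rT}·N(−d₂) − S·N(−d₁) = 7.011589 − 6.048127 = 0.963463 (the observed quote) — the price is monotone increasing in volatility, hence this σ is the only solution

sigma = 0.4337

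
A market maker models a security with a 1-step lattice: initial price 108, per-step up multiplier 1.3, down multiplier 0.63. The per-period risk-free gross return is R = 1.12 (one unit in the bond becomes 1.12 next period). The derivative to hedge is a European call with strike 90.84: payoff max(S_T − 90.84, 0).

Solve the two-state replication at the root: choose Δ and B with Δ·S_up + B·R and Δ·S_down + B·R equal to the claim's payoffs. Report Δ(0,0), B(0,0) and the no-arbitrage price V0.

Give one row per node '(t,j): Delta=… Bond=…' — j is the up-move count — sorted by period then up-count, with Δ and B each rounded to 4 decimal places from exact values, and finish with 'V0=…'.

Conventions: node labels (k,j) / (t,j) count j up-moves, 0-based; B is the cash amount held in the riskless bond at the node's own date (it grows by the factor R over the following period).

Risk-neutral probability p* = (R−d)/(u−d) = (1.12−0.63)/(1.3−0.63) = 0.7313.
Expiry values: V(1,0)=0.0000, V(1,1)=49.5600
  t=0,j=0: stock 108.0000 → up 140.4000 (V=49.5600), down 68.0400 (V=0.0000). Price 32.3619; hedge Δ=0.6849, bond B=-41.6082.
Sanity check at the root: Δ(0,0)·S0 + B(0,0) reproduces V0 = 32.3619.

(0,0): Delta=0.6849 Bond=-41.6082
V0=32.3619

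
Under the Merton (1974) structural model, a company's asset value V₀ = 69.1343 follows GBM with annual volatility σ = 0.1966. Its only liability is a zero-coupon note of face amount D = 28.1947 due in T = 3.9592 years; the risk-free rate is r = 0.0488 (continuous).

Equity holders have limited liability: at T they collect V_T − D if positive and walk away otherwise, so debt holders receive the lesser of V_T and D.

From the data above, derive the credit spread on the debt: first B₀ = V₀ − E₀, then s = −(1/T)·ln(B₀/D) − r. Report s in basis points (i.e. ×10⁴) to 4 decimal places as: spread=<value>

spread=1.3345

Work the structural quantities from V₀ = 69.1343 against face 28.1947:
d₁ = [ln(V₀/D) + (r + σ²/2)T] / (σ√T)
   = [ln(69.1343/28.1947) + (0.0488 + 0.5·0.1966²)·3.9592] / (0.1966·√3.9592)
   = [0.896917 + 0.269724] / 0.391190 = 2.982290
d₂ = d₁ − σ√T = 2.982290 − 0.391190 = 2.591100
N(d₁) = 0.998569,  N(d₂) = 0.995217,  e^(−rT) = 0.824310
E₀ = V₀·N(d₁) − D·e^(−rT)·N(d₂)
   = 69.1343·0.998569 − 28.1947·0.824310·0.995217 = 45.905412
B₀ = V₀ − E₀ = 69.1343 − 45.905412 = 23.228888
spread = −(1/T)·ln(B₀/D) − r = −(1/3.9592)·ln(23.228888/28.1947) − 0.0488 = 0.00013345
in basis points: 0.00013345 × 10⁴ = 1.3345 bp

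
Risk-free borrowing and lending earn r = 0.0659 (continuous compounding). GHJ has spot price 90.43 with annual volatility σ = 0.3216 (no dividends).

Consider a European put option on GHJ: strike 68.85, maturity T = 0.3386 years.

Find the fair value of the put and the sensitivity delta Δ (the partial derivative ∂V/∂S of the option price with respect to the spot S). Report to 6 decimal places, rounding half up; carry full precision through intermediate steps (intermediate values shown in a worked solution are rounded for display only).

σ√T = 0.3216·√0.3386 = 0.187137
d₁ = (ln(S/K) + (r+σ²/2)T) / (σ√T) = (ln(90.43/68.85) + (0.0659+0.3216²/2)·0.3386) / 0.187137 = (0.272646 + 0.039824) / 0.187137 = 1.669738
d₂ = d₁ − σ√T = 1.669738 − 0.187137 = 1.482601
e^{−rT} = 0.977933
N(−d₁) = 0.047486,  N(−d₂) = 0.069090
Put price V = K·e^{−rT}·N(−d₂) − S·N(−d₁) = 4.651891 − 4.294121 = 0.357770
Δ = −N(−d₁) = -0.047486

price = 0.357770
Δ = -0.047486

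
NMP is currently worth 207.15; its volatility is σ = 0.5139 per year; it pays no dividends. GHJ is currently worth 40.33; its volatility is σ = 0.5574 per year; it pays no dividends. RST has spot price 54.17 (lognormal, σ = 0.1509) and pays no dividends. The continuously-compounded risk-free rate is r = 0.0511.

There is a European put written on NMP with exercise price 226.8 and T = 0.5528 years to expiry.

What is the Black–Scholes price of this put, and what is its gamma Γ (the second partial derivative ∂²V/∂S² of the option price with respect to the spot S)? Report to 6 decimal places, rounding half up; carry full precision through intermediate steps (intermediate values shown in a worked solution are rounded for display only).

price = 39.486880
Γ = 0.005038

σ√T = 0.5139·√0.5528 = 0.382087
d₁ = (ln(S/K) + (r+σ²/2)T) / (σ√T) = (ln(207.15/226.8) + (0.0511+0.5139²/2)·0.5528) / 0.382087 = (-0.090625 + 0.101243) / 0.382087 = 0.027790
d₂ = d₁ − σ√T = 0.027790 − 0.382087 = -0.354298
e^{−rT} = 0.972147
N(−d₁) = 0.488915,  N(−d₂) = 0.638442
Put price V = K·e^{−rT}·N(−d₂) − S·N(−d₁) = 140.765621 − 101.278741 = 39.486880
φ(d₁) = (1/√(2π))·e^{−d₁²/2} = 0.398788
Γ = φ(d₁) / (S·σ·√T) = 0.005038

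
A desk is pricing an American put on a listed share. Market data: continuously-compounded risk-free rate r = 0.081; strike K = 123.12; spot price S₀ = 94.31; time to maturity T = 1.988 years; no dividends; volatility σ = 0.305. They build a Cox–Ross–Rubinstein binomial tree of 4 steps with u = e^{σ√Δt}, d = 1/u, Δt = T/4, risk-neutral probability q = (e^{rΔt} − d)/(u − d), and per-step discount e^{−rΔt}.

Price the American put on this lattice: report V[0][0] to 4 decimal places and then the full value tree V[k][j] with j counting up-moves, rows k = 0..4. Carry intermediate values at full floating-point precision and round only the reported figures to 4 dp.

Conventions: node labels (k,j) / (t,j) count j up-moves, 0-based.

price = 28.8480
tree:
28.8480
47.0566 15.6037
61.7729 28.8100 5.5943
73.6420 47.0566 12.6953 0.0000
83.2147 61.7729 28.8100 0.0000 0.0000

Δt=0.49700  u=1.23989  d=0.80653  q=0.54124  discount=0.96054
step 4 (expiry): payoffs max(K−S,0) = 83.2147 61.7729 28.8100 0.0000 0.0000
k=3: (k=3,j=0): S=49.4780, K−S=73.6420, hold=68.7840 ⇒ V=73.6420 exercise | (k=3,j=1): S=76.0634, K−S=47.0566, hold=42.1986 ⇒ V=47.0566 exercise | (k=3,j=2): S=116.9337, K−S=6.1863, hold=12.6953 ⇒ V=12.6953 continue | (k=3,j=3): S=179.7642, K−S=0.0000, hold=0.0000 ⇒ V=0.0000 continue
k=2: (k=2,j=0): S=61.3471, K−S=61.7729, hold=56.9149 ⇒ V=61.7729 exercise | (k=2,j=1): S=94.3100, K−S=28.8100, hold=27.3359 ⇒ V=28.8100 exercise | (k=2,j=2): S=144.9844, K−S=0.0000, hold=5.5943 ⇒ V=5.5943 continue
k=1: (k=1,j=0): S=76.0634, K−S=47.0566, hold=42.1986 ⇒ V=47.0566 exercise | (k=1,j=1): S=116.9337, K−S=6.1863, hold=15.6037 ⇒ V=15.6037 continue
k=0: (k=0,j=0): S=94.3100, K−S=28.8100, hold=28.8480 ⇒ V=28.8480 continue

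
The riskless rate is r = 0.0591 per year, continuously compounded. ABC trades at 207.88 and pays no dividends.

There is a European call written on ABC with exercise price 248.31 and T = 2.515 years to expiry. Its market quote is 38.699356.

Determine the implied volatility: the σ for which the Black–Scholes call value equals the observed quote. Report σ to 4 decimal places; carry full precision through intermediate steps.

At σ = 0.3157 the Black–Scholes value reproduces the quote:
σ√T = 0.3157·√2.515 = 0.500661
d₁ = (ln(S/K) + (r+σ²/2)T) / (σ√T) = (ln(207.88/248.31) + (0.0591+0.3157²/2)·2.515) / 0.500661 = (-0.177717 + 0.273967) / 0.500661 = 0.192246
d₂ = d₁ − σ√T = 0.192246 − 0.500661 = -0.308415
e^{−rT} = 0.861882
N(d₁) = 0.576225,  N(d₂) = 0.378883
V = S·N(d₁) − K·e^{−rT}·N(d₂) = 119.785720 − 81.086364 = 38.699356 (matching the quote); vega is positive throughout, so no other σ reproduces this price

sigma = 0.3157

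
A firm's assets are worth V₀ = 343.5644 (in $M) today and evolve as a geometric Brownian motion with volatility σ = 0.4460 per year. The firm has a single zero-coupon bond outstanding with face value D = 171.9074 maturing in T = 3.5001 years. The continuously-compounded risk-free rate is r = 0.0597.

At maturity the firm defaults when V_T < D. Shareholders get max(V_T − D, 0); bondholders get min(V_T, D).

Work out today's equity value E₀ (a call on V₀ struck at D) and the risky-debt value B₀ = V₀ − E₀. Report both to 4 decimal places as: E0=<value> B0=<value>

Apply the equity-as-call identities (strike 171.9074, horizon 3.5001 years):
d₁ = [ln(V₀/D) + (r + σ²/2)T] / (σ√T)
   = [ln(343.5644/171.9074) + (0.0597 + 0.5·0.4460²)·3.5001] / (0.4460·√3.5001)
   = [0.692419 + 0.557069] / 0.834402 = 1.497466
d₂ = d₁ − σ√T = 1.497466 − 0.834402 = 0.663064
N(d₁) = 0.932864,  N(d₂) = 0.746355,  e^(−rT) = 0.811431
E₀ = V₀·N(d₁) − D·e^(−rT)·N(d₂)
   = 343.5644·0.932864 − 171.9074·0.811431·0.746355 = 216.389005
B₀ = V₀ − E₀ = 343.5644 − 216.389005 = 127.175395

E0=216.3890 B0=127.1754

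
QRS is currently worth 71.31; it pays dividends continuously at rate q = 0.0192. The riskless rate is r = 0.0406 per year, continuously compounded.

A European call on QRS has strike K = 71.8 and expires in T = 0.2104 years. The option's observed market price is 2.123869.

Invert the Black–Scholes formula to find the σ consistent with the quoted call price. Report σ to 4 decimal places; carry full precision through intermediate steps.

sigma = 0.1696

At σ = 0.1696 the Black–Scholes value reproduces the quote:
σ√T = 0.1696·√0.2104 = 0.077794
d₁ = (ln(S/K) + (r−q+σ²/2)T) / (σ√T) = (ln(71.31/71.8) + (0.0406−0.0192+0.1696²/2)·0.2104) / 0.077794 = (-0.006848 + 0.007529) / 0.077794 = 0.008749
d₂ = d₁ − σ√T = 0.008749 − 0.077794 = -0.069045
e^{−rT} = 0.991494
e^{−qT} = 0.995968
N(d₁) = 0.503490,  N(d₂) = 0.472477
V = S·e^{−qT}·N(d₁) − K·e^{−rT}·N(d₂) = 35.759153 − 33.635284 = 2.123869 (the quoted price), and the Black–Scholes price is strictly increasing in σ, so σ is unique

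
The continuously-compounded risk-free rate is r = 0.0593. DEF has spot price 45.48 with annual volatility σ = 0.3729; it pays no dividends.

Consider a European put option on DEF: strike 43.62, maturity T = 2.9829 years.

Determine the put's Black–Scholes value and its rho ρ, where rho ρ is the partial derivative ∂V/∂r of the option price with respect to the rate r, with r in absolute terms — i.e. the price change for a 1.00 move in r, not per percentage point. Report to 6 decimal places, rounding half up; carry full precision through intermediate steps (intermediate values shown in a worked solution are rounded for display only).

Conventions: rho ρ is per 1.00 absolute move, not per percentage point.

price = 6.460919
ρ = -53.750001

σ√T = 0.3729·√2.9829 = 0.644038
d₁ = (ln(S/K) + (r+σ²/2)T) / (σ√T) = (ln(45.48/43.62) + (0.0593+0.3729²/2)·2.9829) / 0.644038 = (0.041757 + 0.384279) / 0.644038 = 0.661507
d₂ = d₁ − σ√T = 0.661507 − 0.644038 = 0.017468
e^{−rT} = 0.837875
N(−d₁) = 0.254144,  N(−d₂) = 0.493032
Put price V = K·e^{−rT}·N(−d₂) − S·N(−d₁) = 18.019377 − 11.558458 = 6.460919
ρ = −K·T·e^{−rT}·N(−d₂) = -53.750001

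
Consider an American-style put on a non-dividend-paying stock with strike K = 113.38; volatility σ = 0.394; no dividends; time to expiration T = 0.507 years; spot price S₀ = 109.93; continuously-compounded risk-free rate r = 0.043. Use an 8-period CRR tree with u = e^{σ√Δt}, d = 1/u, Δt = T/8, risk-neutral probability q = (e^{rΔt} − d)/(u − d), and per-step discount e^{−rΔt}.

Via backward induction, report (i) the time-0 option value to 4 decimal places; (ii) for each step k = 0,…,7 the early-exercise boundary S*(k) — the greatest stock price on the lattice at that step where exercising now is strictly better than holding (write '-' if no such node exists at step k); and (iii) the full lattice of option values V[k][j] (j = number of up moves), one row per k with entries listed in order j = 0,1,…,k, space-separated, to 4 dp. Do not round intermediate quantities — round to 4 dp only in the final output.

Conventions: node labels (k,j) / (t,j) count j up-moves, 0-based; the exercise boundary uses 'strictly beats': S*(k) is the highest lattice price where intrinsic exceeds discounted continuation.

params: Δt=0.06338 u=1.10427 d=0.90557 q=0.48896 e^(-rΔt)=0.99728
t_8 payoffs: 63.6630 52.7542 39.4517 23.2305 3.4500 0.0000 0.0000 0.0000 0.0000
t_7: node(7,0) S=54.9011 payoff=58.4789 vs cont=58.1703 → 58.4789 [stop]  node(7,1) S=66.9475 payoff=46.4325 vs cont=46.1240 → 46.4325 [stop]  node(7,2) S=81.6370 payoff=31.7430 vs cont=31.4345 → 31.7430 [stop]  node(7,3) S=99.5497 payoff=13.8303 vs cont=13.5218 → 13.8303 [stop]  node(7,4) S=121.3927 payoff=0.0000 vs cont=1.7583 → 1.7583 [wait]  node(7,5) S=148.0285 payoff=0.0000 vs cont=0.0000 → 0.0000 [wait]  node(7,6) S=180.5088 payoff=0.0000 vs cont=0.0000 → 0.0000 [wait]  node(7,7) S=220.1157 payoff=0.0000 vs cont=0.0000 → 0.0000 [wait]  ⇒ S*(7)=99.5497
t_6: node(6,0) S=60.6258 payoff=52.7542 vs cont=52.4456 → 52.7542 [stop]  node(6,1) S=73.9283 payoff=39.4517 vs cont=39.1432 → 39.4517 [stop]  node(6,2) S=90.1495 payoff=23.2305 vs cont=22.9219 → 23.2305 [stop]  node(6,3) S=109.9300 payoff=3.4500 vs cont=7.9061 → 7.9061 [wait]  node(6,4) S=134.0507 payoff=0.0000 vs cont=0.8961 → 0.8961 [wait]  node(6,5) S=163.4639 payoff=0.0000 vs cont=0.0000 → 0.0000 [wait]  node(6,6) S=199.3309 payoff=0.0000 vs cont=0.0000 → 0.0000 [wait]  ⇒ S*(6)=90.1495
t_5: node(5,0) S=66.9475 payoff=46.4325 vs cont=46.1240 → 46.4325 [stop]  node(5,1) S=81.6370 payoff=31.7430 vs cont=31.4345 → 31.7430 [stop]  node(5,2) S=99.5497 payoff=13.8303 vs cont=15.6947 → 15.6947 [wait]  node(5,3) S=121.3927 payoff=0.0000 vs cont=4.4663 → 4.4663 [wait]  node(5,4) S=148.0285 payoff=0.0000 vs cont=0.4567 → 0.4567 [wait]  node(5,5) S=180.5088 payoff=0.0000 vs cont=0.0000 → 0.0000 [wait]  ⇒ S*(5)=81.6370
t_4: node(4,0) S=73.9283 payoff=39.4517 vs cont=39.1432 → 39.4517 [stop]  node(4,1) S=90.1495 payoff=23.2305 vs cont=23.8310 → 23.8310 [wait]  node(4,2) S=109.9300 payoff=3.4500 vs cont=10.1767 → 10.1767 [wait]  node(4,3) S=134.0507 payoff=0.0000 vs cont=2.4990 → 2.4990 [wait]  node(4,4) S=163.4639 payoff=0.0000 vs cont=0.2328 → 0.2328 [wait]  ⇒ S*(4)=73.9283
t_3: node(3,0) S=81.6370 payoff=31.7430 vs cont=31.7273 → 31.7430 [stop]  node(3,1) S=99.5497 payoff=13.8303 vs cont=17.1080 → 17.1080 [wait]  node(3,2) S=121.3927 payoff=0.0000 vs cont=6.4051 → 6.4051 [wait]  node(3,3) S=148.0285 payoff=0.0000 vs cont=1.3871 → 1.3871 [wait]  ⇒ S*(3)=81.6370
t_2: node(2,0) S=90.1495 payoff=23.2305 vs cont=24.5202 → 24.5202 [wait]  node(2,1) S=109.9300 payoff=3.4500 vs cont=11.8424 → 11.8424 [wait]  node(2,2) S=134.0507 payoff=0.0000 vs cont=3.9408 → 3.9408 [wait]  ⇒ S*(2)=-
t_1: node(1,0) S=99.5497 payoff=13.8303 vs cont=18.2715 → 18.2715 [wait]  node(1,1) S=121.3927 payoff=0.0000 vs cont=7.9572 → 7.9572 [wait]  ⇒ S*(1)=-
t_0: node(0,0) S=109.9300 payoff=3.4500 vs cont=13.1922 → 13.1922 [wait]  ⇒ S*(0)=-

price = 13.1922
boundary = - - - 81.6370 73.9283 81.6370 90.1495 99.5497
tree:
13.1922
18.2715 7.9572
24.5202 11.8424 3.9408
31.7430 17.1080 6.4051 1.3871
39.4517 23.8310 10.1767 2.4990 0.2328
46.4325 31.7430 15.6947 4.4663 0.4567 0.0000
52.7542 39.4517 23.2305 7.9061 0.8961 0.0000 0.0000
58.4789 46.4325 31.7430 13.8303 1.7583 0.0000 0.0000 0.0000
63.6630 52.7542 39.4517 23.2305 3.4500 0.0000 0.0000 0.0000 0.0000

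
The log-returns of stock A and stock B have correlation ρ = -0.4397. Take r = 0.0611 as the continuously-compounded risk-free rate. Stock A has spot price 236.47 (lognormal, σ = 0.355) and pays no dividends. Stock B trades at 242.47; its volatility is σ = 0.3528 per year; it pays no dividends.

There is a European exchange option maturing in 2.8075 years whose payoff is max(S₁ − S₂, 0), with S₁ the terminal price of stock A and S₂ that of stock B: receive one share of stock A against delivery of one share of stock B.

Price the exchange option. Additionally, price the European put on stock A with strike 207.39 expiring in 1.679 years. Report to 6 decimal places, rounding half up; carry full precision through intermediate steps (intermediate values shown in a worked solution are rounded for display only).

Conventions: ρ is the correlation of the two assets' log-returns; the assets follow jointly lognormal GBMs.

σ_eff = √(σ₁² + σ₂² − 2ρσ₁σ₂) = √(0.355² + 0.3528² − 2·-0.4397·0.355·0.3528) = 0.600527
d₁ = (ln(S₁/S₂) + (q₂ − q₁ + σ_eff²/2)T) / (σ_eff√T) = (ln(236.47/242.47) + (0.0 − 0.0 + 0.180316)·2.8075) / 1.006218 = 0.478207
d₂ = d₁ − σ_eff√T = 0.478207 − 1.006218 = -0.528011
N(d₁) = 0.683749,  N(d₂) = 0.298746
V = S₁·e^{−q₁T}·N(d₁) − S₂·e^{−q₂T}·N(d₂) = 161.686057 − 72.436906 = 89.249151
[vanilla: stock A put K=207.39]
σ√T = 0.355·√1.679 = 0.459996
d₁ = (ln(S/K) + (r+σ²/2)T) / (σ√T) = (ln(236.47/207.39) + (0.0611+0.355²/2)·1.679) / 0.459996 = (0.131220 + 0.208385) / 0.459996 = 0.738279
d₂ = d₁ − σ√T = 0.738279 − 0.459996 = 0.278283
e^{−rT} = 0.902500
N(−d₁) = 0.230172,  N(−d₂) = 0.390397
price = K·e^{−rT}·N(−d₂) − S·N(−d₁) = 73.070450 − 54.428875 = 18.641575

exchange price = 89.249151
price(stock A put K=207.39) = 18.641575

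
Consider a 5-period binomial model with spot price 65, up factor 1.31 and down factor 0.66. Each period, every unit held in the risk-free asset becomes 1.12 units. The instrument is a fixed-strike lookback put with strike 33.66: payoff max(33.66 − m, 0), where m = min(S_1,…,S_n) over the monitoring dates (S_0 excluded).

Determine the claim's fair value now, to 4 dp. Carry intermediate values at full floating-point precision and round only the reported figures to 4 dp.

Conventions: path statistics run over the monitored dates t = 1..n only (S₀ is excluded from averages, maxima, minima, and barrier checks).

price = 0.7867

Under the martingale measure an up-move has probability p* = 0.7077; value the claim as the probability-weighted average of per-path payoffs, discounted 5 periods at R = 1.12.
Enumerate all 2^5 = 32 price paths (U = up ×1.31, D = down ×0.66); each path with k up-moves has probability p*^k·(1−p*)^(5−k).
DDDDD: m=8.1402, payoff=25.5198, prob=0.002134
UDDDD: m=16.1570, payoff=17.5030, prob=0.005167
DUDDD: m=16.1570, payoff=17.5030, prob=0.005167
UUDDD: m=32.0692, payoff=1.5908, prob=0.012509
DDUDD: m=16.1570, payoff=17.5030, prob=0.005167
UDUDD: m=32.0692, payoff=1.5908, prob=0.012509
DUUDD: m=32.0692, payoff=1.5908, prob=0.012509
UUUDD: m=63.6524, payoff=0.0000, prob=0.030284
DDDUD: m=16.1570, payoff=17.5030, prob=0.005167
UDDUD: m=32.0692, payoff=1.5908, prob=0.012509
DUDUD: m=32.0692, payoff=1.5908, prob=0.012509
UUDUD: m=63.6524, payoff=0.0000, prob=0.030284
DDUUD: m=28.3140, payoff=5.3460, prob=0.012509
UDUUD: m=56.1990, payoff=0.0000, prob=0.030284
DUUUD: m=42.9000, payoff=0.0000, prob=0.030284
UUUUD: m=85.1500, payoff=0.0000, prob=0.073319
DDDDU: m=12.3336, payoff=21.3264, prob=0.005167
UDDDU: m=24.4803, payoff=9.1797, prob=0.012509
DUDDU: m=24.4803, payoff=9.1797, prob=0.012509
UUDDU: m=48.5897, payoff=0.0000, prob=0.030284
DDUDU: m=24.4803, payoff=9.1797, prob=0.012509
UDUDU: m=48.5897, payoff=0.0000, prob=0.030284
DUUDU: m=42.9000, payoff=0.0000, prob=0.030284
UUUDU: m=85.1500, payoff=0.0000, prob=0.073319
DDDUU: m=18.6872, payoff=14.9728, prob=0.012509
UDDUU: m=37.0913, payoff=0.0000, prob=0.030284
DUDUU: m=37.0913, payoff=0.0000, prob=0.030284
UUDUU: m=73.6207, payoff=0.0000, prob=0.073319
DDUUU: m=28.3140, payoff=5.3460, prob=0.030284
UDUUU: m=56.1990, payoff=0.0000, prob=0.073319
DUUUU: m=42.9000, payoff=0.0000, prob=0.073319
UUUUU: m=85.1500, payoff=0.0000, prob=0.177510
Price = Σ prob·payoff / R^5 = 1.386401 / 1.762342 = 0.7867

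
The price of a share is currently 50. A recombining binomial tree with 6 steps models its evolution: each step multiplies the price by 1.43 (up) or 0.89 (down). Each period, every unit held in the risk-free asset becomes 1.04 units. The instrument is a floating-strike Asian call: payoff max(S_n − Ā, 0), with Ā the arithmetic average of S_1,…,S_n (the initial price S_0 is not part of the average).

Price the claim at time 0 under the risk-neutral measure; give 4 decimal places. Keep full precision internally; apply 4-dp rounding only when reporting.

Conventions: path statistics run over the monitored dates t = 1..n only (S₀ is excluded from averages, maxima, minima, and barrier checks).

Risk-neutral up-probability p* = (R−d)/(u−d) = (1.04−0.89)/(1.43−0.89) = 0.2778; the claim prices as the p*-weighted sum of path payoffs discounted by R^6.
Enumerate all 2^6 = 64 price paths (U = up ×1.43, D = down ×0.89); each path with k up-moves has probability p*^k·(1−p*)^(6−k).
DDDDDD: Ā=33.9157, payoff=0.0000, prob=0.141914
UDDDDD: Ā=54.4937, payoff=0.0000, prob=0.054582
DUDDDD: Ā=49.9937, payoff=0.0000, prob=0.054582
UUDDDD: Ā=80.3269, payoff=0.0000, prob=0.020993
DDUDDD: Ā=45.9887, payoff=0.0000, prob=0.054582
UDUDDD: Ā=73.8919, payoff=0.0000, prob=0.020993
DUUDDD: Ā=69.3919, payoff=0.0000, prob=0.020993
UUUDDD: Ā=111.4949, payoff=0.0000, prob=0.008074
DDDUDD: Ā=42.4242, payoff=0.0000, prob=0.054582
UDDUDD: Ā=68.1648, payoff=0.0000, prob=0.020993
DUDUDD: Ā=63.6648, payoff=0.4860, prob=0.020993
UUDUDD: Ā=102.2929, payoff=0.7809, prob=0.008074
DDUUDD: Ā=59.6598, payoff=4.4910, prob=0.020993
UDUUDD: Ā=95.8579, payoff=7.2159, prob=0.008074
DUUUDD: Ā=91.3579, payoff=11.7159, prob=0.008074
UUUUDD: Ā=146.7885, payoff=18.8244, prob=0.003106
DDDDUD: Ā=39.2519, payoff=0.6741, prob=0.054582
UDDDUD: Ā=63.0676, payoff=1.0832, prob=0.020993
DUDDUD: Ā=58.5676, payoff=5.5832, prob=0.020993
UUDDUD: Ā=94.1030, payoff=8.9707, prob=0.008074
DDUDUD: Ā=54.5626, payoff=9.5882, prob=0.020993
UDUDUD: Ā=87.6680, payoff=15.4057, prob=0.008074
DUUDUD: Ā=83.1680, payoff=19.9057, prob=0.008074
UUUDUD: Ā=133.6296, payoff=31.9833, prob=0.003106
DDDUUD: Ā=50.9982, payoff=13.1526, prob=0.020993
UDDUUD: Ā=81.9409, payoff=21.1329, prob=0.008074
DUDUUD: Ā=77.4409, payoff=25.6329, prob=0.008074
UUDUUD: Ā=124.4275, payoff=41.1854, prob=0.003106
DDUUUD: Ā=73.4359, payoff=29.6379, prob=0.008074
UDUUUD: Ā=117.9925, payoff=47.6204, prob=0.003106
DUUUUD: Ā=113.4925, payoff=52.1204, prob=0.003106
UUUUUD: Ā=182.3531, payoff=83.7440, prob=0.001194
DDDDDU: Ā=36.4285, payoff=3.4975, prob=0.054582
UDDDDU: Ā=58.5312, payoff=5.6196, prob=0.020993
DUDDDU: Ā=54.0312, payoff=10.1196, prob=0.020993
UUDDDU: Ā=86.8141, payoff=16.2597, prob=0.008074
DDUDDU: Ā=50.0262, payoff=14.1246, prob=0.020993
UDUDDU: Ā=80.3791, payoff=22.6947, prob=0.008074
DUUDDU: Ā=75.8791, payoff=27.1947, prob=0.008074
UUUDDU: Ā=121.9181, payoff=43.6948, prob=0.003106
DDDUDU: Ā=46.4617, payoff=17.6891, prob=0.020993
UDDUDU: Ā=74.6520, payoff=28.4218, prob=0.008074
DUDUDU: Ā=70.1520, payoff=32.9218, prob=0.008074
UUDUDU: Ā=112.7161, payoff=52.8968, prob=0.003106
DDUUDU: Ā=66.1470, payoff=36.9268, prob=0.008074
UDUUDU: Ā=106.2811, payoff=59.3318, prob=0.003106
DUUUDU: Ā=101.7811, payoff=63.8318, prob=0.003106
UUUUDU: Ā=163.5359, payoff=102.5613, prob=0.001194
DDDDUU: Ā=43.2893, payoff=20.8615, prob=0.020993
UDDDUU: Ā=69.5548, payoff=33.5190, prob=0.008074
DUDDUU: Ā=65.0548, payoff=38.0190, prob=0.008074
UUDDUU: Ā=104.5262, payoff=61.0867, prob=0.003106
DDUDUU: Ā=61.0498, payoff=42.0240, prob=0.008074
UDUDUU: Ā=98.0912, payoff=67.5217, prob=0.003106
DUUDUU: Ā=93.5912, payoff=72.0217, prob=0.003106
UUUDUU: Ā=150.3769, payoff=115.7202, prob=0.001194
DDDUUU: Ā=57.4853, payoff=45.5884, prob=0.008074
UDDUUU: Ā=92.3641, payoff=73.2488, prob=0.003106
DUDUUU: Ā=87.8641, payoff=77.7488, prob=0.003106
UUDUUU: Ā=141.1749, payoff=124.9223, prob=0.001194
DDUUUU: Ā=83.8591, payoff=81.7538, prob=0.003106
UDUUUU: Ā=134.7399, payoff=131.3573, prob=0.001194
DUUUUU: Ā=130.2399, payoff=135.8573, prob=0.001194
UUUUUU: Ā=209.2618, payoff=218.2875, prob=0.000459
Price = Σ prob·payoff / R^6 = 9.685141 / 1.265319 = 7.6543

price = 7.6543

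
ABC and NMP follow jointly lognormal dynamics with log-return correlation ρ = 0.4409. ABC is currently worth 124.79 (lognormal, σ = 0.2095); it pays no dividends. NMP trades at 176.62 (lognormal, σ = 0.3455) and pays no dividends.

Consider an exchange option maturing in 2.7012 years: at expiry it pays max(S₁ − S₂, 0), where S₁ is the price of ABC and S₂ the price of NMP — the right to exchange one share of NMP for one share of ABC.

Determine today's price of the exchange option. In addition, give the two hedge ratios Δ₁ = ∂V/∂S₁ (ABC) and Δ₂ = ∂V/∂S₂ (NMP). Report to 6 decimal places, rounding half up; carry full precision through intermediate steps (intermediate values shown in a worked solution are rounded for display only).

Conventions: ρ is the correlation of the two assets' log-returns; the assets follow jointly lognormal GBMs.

exchange price = 11.343662
Δ1 = 0.340487
Δ2 = -0.176343

σ_eff = √(σ₁² + σ₂² − 2ρσ₁σ₂) = √(0.2095² + 0.3455² − 2·0.4409·0.2095·0.3455) = 0.315331
d₁ = (ln(S₁/S₂) + (q₂ − q₁ + σ_eff²/2)T) / (σ_eff√T) = (ln(124.79/176.62) + (0.0 − 0.0 + 0.049717)·2.7012) / 0.518257 = -0.411133
d₂ = d₁ − σ_eff√T = -0.411133 − 0.518257 = -0.929391
N(d₁) = 0.340487,  N(d₂) = 0.176343
V = S₁·e^{−q₁T}·N(d₁) − S₂·e^{−q₂T}·N(d₂) = 42.489420 − 31.145758 = 11.343662
Key observation: the rate r is irrelevant here: denominating values in NMP turns the exchange into a ratio option on S₁/S₂, and discounting at r drops out.
Δ₁ = e^{−q₁T}·N(d₁) = 0.340487;  Δ₂ = −e^{−q₂T}·N(d₂) = -0.176343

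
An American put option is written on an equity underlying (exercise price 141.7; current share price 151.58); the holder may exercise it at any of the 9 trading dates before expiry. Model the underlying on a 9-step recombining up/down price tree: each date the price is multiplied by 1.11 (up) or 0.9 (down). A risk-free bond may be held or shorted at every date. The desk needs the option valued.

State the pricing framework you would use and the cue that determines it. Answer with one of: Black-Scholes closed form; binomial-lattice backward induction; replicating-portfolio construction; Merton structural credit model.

Key observation: an American put (K = 141.7, S₀ = 151.58) on a 9-date tree has no closed form — the optimal stopping decision is embedded and must be resolved recursively from expiry.

framework: binomial-lattice backward induction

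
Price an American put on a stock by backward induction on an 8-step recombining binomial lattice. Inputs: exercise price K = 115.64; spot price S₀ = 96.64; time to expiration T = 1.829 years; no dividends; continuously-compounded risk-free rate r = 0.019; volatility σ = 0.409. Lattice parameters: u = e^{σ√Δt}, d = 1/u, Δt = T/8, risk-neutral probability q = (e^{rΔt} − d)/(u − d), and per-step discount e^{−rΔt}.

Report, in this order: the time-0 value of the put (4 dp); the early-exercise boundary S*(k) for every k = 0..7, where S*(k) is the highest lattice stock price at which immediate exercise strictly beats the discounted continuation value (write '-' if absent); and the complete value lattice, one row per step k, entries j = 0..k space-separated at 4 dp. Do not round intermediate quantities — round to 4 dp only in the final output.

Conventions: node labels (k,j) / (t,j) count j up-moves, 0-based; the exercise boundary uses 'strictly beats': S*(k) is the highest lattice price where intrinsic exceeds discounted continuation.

params: Δt=0.22862 u=1.21599 d=0.82237 q=0.46232 e^(-rΔt)=0.99567
t_8 payoffs: 95.4236 85.7472 71.4392 50.2828 19.0000 0.0000 0.0000 0.0000 0.0000
t_7: node(7,0) S=24.5830 payoff=91.0570 vs cont=90.5557 → 91.0570 [stop]  node(7,1) S=36.3495 payoff=79.2905 vs cont=78.7892 → 79.2905 [stop]  node(7,2) S=53.7480 payoff=61.8920 vs cont=61.3908 → 61.8920 [stop]  node(7,3) S=79.4740 payoff=36.1660 vs cont=35.6647 → 36.1660 [stop]  node(7,4) S=117.5137 payoff=0.0000 vs cont=10.1716 → 10.1716 [wait]  node(7,5) S=173.7608 payoff=0.0000 vs cont=0.0000 → 0.0000 [wait]  node(7,6) S=256.9302 payoff=0.0000 vs cont=0.0000 → 0.0000 [wait]  node(7,7) S=379.9079 payoff=0.0000 vs cont=0.0000 → 0.0000 [wait]  ⇒ S*(7)=79.4740
t_6: node(6,0) S=29.8928 payoff=85.7472 vs cont=85.2459 → 85.7472 [stop]  node(6,1) S=44.2008 payoff=71.4392 vs cont=70.9379 → 71.4392 [stop]  node(6,2) S=65.3572 payoff=50.2828 vs cont=49.7815 → 50.2828 [stop]  node(6,3) S=96.6400 payoff=19.0000 vs cont=24.0434 → 24.0434 [wait]  node(6,4) S=142.8960 payoff=0.0000 vs cont=5.4453 → 5.4453 [wait]  node(6,5) S=211.2922 payoff=0.0000 vs cont=0.0000 → 0.0000 [wait]  node(6,6) S=312.4257 payoff=0.0000 vs cont=0.0000 → 0.0000 [wait]  ⇒ S*(6)=65.3572
t_5: node(5,0) S=36.3495 payoff=79.2905 vs cont=78.7892 → 79.2905 [stop]  node(5,1) S=53.7480 payoff=61.8920 vs cont=61.3908 → 61.8920 [stop]  node(5,2) S=79.4740 payoff=36.1660 vs cont=37.9863 → 37.9863 [wait]  node(5,3) S=117.5137 payoff=0.0000 vs cont=15.3781 → 15.3781 [wait]  node(5,4) S=173.7608 payoff=0.0000 vs cont=2.9151 → 2.9151 [wait]  node(5,5) S=256.9302 payoff=0.0000 vs cont=0.0000 → 0.0000 [wait]  ⇒ S*(5)=53.7480
t_4: node(4,0) S=44.2008 payoff=71.4392 vs cont=70.9379 → 71.4392 [stop]  node(4,1) S=65.3572 payoff=50.2828 vs cont=50.6195 → 50.6195 [wait]  node(4,2) S=96.6400 payoff=19.0000 vs cont=27.4147 → 27.4147 [wait]  node(4,3) S=142.8960 payoff=0.0000 vs cont=9.5745 → 9.5745 [wait]  node(4,4) S=211.2922 payoff=0.0000 vs cont=1.5606 → 1.5606 [wait]  ⇒ S*(4)=44.2008
t_3: node(3,0) S=53.7480 payoff=61.8920 vs cont=61.5458 → 61.8920 [stop]  node(3,1) S=79.4740 payoff=36.1660 vs cont=39.7184 → 39.7184 [wait]  node(3,2) S=117.5137 payoff=0.0000 vs cont=19.0836 → 19.0836 [wait]  node(3,3) S=173.7608 payoff=0.0000 vs cont=5.8440 → 5.8440 [wait]  ⇒ S*(3)=53.7480
t_2: node(2,0) S=65.3572 payoff=50.2828 vs cont=51.4168 → 51.4168 [wait]  node(2,1) S=96.6400 payoff=19.0000 vs cont=30.0477 → 30.0477 [wait]  node(2,2) S=142.8960 payoff=0.0000 vs cont=12.9065 → 12.9065 [wait]  ⇒ S*(2)=-
t_1: node(1,0) S=79.4740 payoff=36.1660 vs cont=41.3573 → 41.3573 [wait]  node(1,1) S=117.5137 payoff=0.0000 vs cont=22.0270 → 22.0270 [wait]  ⇒ S*(1)=-
t_0: node(0,0) S=96.6400 payoff=19.0000 vs cont=32.2799 → 32.2799 [wait]  ⇒ S*(0)=-

price = 32.2799
boundary = - - - 53.7480 44.2008 53.7480 65.3572 79.4740
tree:
32.2799
41.3573 22.0270
51.4168 30.0477 12.9065
61.8920 39.7184 19.0836 5.8440
71.4392 50.6195 27.4147 9.5745 1.5606
79.2905 61.8920 37.9863 15.3781 2.9151 0.0000
85.7472 71.4392 50.2828 24.0434 5.4453 0.0000 0.0000
91.0570 79.2905 61.8920 36.1660 10.1716 0.0000 0.0000 0.0000
95.4236 85.7472 71.4392 50.2828 19.0000 0.0000 0.0000 0.0000 0.0000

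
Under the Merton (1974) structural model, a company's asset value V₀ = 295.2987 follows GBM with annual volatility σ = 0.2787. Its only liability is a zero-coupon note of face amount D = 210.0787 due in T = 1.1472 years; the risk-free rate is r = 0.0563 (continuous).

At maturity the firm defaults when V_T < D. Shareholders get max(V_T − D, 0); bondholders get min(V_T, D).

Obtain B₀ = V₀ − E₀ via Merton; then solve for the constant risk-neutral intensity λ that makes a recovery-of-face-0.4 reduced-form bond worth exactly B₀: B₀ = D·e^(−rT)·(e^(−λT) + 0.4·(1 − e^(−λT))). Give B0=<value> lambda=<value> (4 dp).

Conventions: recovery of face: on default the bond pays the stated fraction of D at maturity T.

B0=194.0623 lambda=0.0215

Apply the equity-as-call identities (strike 210.0787, horizon 1.1472 years):
d₁ = [ln(V₀/D) + (r + σ²/2)T] / (σ√T)
   = [ln(295.2987/210.0787) + (0.0563 + 0.5·0.2787²)·1.1472] / (0.2787·√1.1472)
   = [0.340505 + 0.109141] / 0.298508 = 1.506310
d₂ = d₁ − σ√T = 1.506310 − 0.298508 = 1.207802
N(d₁) = 0.934006,  N(d₂) = 0.886438,  e^(−rT) = 0.937454
E₀ = V₀·N(d₁) − D·e^(−rT)·N(d₂)
   = 295.2987·0.934006 − 210.0787·0.937454·0.886438 = 101.236416
B₀ = V₀ − E₀ = 295.2987 − 101.236416 = 194.062284
e^(−λT) = (B₀·e^(rT)/D − 0.4)/(1 − 0.4) = (194.0623·1.066719/210.0787 − 0.4)/0.6 = 0.97565354
λ = −ln(0.97565354)/1.1472 = 0.021485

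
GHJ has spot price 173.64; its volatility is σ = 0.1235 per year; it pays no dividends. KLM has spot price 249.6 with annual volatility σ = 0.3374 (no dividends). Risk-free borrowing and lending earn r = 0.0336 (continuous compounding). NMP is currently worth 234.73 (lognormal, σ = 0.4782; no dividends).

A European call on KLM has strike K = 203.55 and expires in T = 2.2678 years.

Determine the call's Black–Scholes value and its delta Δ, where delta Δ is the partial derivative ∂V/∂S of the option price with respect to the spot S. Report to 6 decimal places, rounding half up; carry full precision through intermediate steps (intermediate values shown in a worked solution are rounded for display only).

price = 80.756638
Δ = 0.789709

σ√T = 0.3374·√2.2678 = 0.508098
d₁ = (ln(S/K) + (r+σ²/2)T) / (σ√T) = (ln(249.6/203.55) + (0.0336+0.3374²/2)·2.2678) / 0.508098 = (0.203948 + 0.205280) / 0.508098 = 0.805411
d₂ = d₁ − σ√T = 0.805411 − 0.508098 = 0.297313
e^{−rT} = 0.926633
N(d₁) = 0.789709,  N(d₂) = 0.616886
Call price V = S·N(d₁) − K·e^{−rT}·N(d₂) = 197.111316 − 116.354677 = 80.756638
Δ = N(d₁) = 0.789709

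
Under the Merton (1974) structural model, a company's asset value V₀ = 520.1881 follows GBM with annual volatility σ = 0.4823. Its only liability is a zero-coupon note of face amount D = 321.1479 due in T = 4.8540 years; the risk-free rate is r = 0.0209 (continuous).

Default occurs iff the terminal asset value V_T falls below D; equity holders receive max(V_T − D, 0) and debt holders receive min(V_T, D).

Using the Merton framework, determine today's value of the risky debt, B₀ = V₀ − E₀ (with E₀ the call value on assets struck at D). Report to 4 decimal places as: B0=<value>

With assets at 520.1881 and a single debt payment of 321.1479 at 4.8540 years:
d₁ = [ln(V₀/D) + (r + σ²/2)T] / (σ√T)
   = [ln(520.1881/321.1479) + (0.0209 + 0.5·0.4823²)·4.8540] / (0.4823·√4.8540)
   = [0.482289 + 0.666001] / 1.062593 = 1.080648
d₂ = d₁ − σ√T = 1.080648 − 1.062593 = 0.018055
N(d₁) = 0.860073,  N(d₂) = 0.507202,  e^(−rT) = 0.903528
E₀ = V₀·N(d₁) − D·e^(−rT)·N(d₂)
   = 520.1881·0.860073 − 321.1479·0.903528·0.507202 = 300.226945
B₀ = V₀ − E₀ = 520.1881 − 300.226945 = 219.961155

B0=219.9612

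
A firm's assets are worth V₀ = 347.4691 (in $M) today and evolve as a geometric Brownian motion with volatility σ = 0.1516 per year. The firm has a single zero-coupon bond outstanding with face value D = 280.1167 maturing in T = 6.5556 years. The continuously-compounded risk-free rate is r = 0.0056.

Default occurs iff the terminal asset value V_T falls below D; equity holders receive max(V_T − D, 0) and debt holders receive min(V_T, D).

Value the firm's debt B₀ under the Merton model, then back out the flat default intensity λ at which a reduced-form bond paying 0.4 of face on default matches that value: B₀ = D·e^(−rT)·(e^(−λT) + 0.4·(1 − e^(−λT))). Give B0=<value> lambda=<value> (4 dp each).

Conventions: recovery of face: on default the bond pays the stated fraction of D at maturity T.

With assets at 347.4691 and a single debt payment of 280.1167 at 6.5556 years:
d₁ = [ln(V₀/D) + (r + σ²/2)T] / (σ√T)
   = [ln(347.4691/280.1167) + (0.0056 + 0.5·0.1516²)·6.5556] / (0.1516·√6.5556)
   = [0.215469 + 0.112044] / 0.388155 = 0.843768
d₂ = d₁ − σ√T = 0.843768 − 0.388155 = 0.455613
N(d₁) = 0.800601,  N(d₂) = 0.675666,  e^(−rT) = 0.963954
E₀ = V₀·N(d₁) − D·e^(−rT)·N(d₂)
   = 347.4691·0.800601 − 280.1167·0.963954·0.675666 = 95.740850
B₀ = V₀ − E₀ = 347.4691 − 95.740850 = 251.728250
e^(−λT) = (B₀·e^(rT)/D − 0.4)/(1 − 0.4) = (251.7282·1.037394/280.1167 − 0.4)/0.6 = 0.88709771
λ = −ln(0.88709771)/6.5556 = 0.018274

B0=251.7282 lambda=0.0183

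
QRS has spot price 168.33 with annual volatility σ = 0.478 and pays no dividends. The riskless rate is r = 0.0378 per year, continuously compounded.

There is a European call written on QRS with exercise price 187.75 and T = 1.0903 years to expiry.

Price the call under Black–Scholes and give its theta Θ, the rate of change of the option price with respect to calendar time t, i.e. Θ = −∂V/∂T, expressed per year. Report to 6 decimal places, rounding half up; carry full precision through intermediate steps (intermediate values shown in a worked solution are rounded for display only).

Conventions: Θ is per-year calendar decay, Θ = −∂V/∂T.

price = 28.731000
Θ = -17.654912

σ√T = 0.478·√1.0903 = 0.499115
d₁ = (ln(S/K) + (r+σ²/2)T) / (σ√T) = (ln(168.33/187.75) + (0.0378+0.478²/2)·1.0903) / 0.499115 = (-0.109185 + 0.165771) / 0.499115 = 0.113373
d₂ = d₁ − σ√T = 0.113373 − 0.499115 = -0.385742
e^{−rT} = 0.959624
N(d₁) = 0.545133,  N(d₂) = 0.349844
Call price V = S·N(d₁) − K·e^{−rT}·N(d₂) = 91.762199 − 63.031199 = 28.731000
φ(d₁) = (1/√(2π))·e^{−d₁²/2} = 0.396387
Θ = −S·φ(d₁)·σ/(2√T) − r·K·e^{−rT}·N(d₂) = −15.272333 − 2.382579 = -17.654912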